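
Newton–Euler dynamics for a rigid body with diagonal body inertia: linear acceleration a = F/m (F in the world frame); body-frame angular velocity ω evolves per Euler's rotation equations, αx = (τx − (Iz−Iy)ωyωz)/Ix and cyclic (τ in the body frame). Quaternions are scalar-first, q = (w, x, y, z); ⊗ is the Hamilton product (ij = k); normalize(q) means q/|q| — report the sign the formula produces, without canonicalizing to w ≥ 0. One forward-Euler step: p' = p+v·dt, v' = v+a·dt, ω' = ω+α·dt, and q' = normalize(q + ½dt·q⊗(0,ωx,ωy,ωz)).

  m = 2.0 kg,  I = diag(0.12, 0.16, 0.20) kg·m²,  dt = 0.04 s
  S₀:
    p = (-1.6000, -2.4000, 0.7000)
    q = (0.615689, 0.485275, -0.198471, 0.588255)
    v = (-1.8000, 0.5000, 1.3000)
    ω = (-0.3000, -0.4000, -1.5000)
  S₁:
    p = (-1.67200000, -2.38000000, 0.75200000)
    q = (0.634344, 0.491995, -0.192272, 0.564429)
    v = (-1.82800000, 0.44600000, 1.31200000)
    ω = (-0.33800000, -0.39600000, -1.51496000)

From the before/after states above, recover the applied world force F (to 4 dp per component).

v₁ − v₀ = (-0.02800000, -0.05400000, 0.01200000)
F = m·Δv/dt = (-1.4000, -2.7000, 0.6000)

F = (-1.4000, -2.7000, 0.6000)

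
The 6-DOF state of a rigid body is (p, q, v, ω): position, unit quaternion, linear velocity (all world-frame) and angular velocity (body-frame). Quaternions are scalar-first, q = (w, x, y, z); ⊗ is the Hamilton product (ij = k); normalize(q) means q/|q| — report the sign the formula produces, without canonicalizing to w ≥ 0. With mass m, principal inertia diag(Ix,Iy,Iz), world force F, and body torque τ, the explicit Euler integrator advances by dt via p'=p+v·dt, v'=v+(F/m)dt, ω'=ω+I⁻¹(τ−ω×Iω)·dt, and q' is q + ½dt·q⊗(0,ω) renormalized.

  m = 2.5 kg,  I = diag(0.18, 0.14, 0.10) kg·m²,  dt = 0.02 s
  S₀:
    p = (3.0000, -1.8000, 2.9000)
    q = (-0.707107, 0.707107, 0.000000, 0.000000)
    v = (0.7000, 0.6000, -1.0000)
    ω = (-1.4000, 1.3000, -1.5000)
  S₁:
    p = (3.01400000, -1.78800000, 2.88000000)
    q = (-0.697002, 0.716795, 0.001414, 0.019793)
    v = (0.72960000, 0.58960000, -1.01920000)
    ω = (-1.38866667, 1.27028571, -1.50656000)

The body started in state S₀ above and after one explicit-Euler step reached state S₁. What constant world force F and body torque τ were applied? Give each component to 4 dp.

rate change Δω = (0.01133333, -0.02971429, -0.00656000)
τ = I·(Δω/dt) + ω₀×(Iω₀) = (0.1800, -0.0400, 0.0400)
Δv = v₁−v₀ = (0.02960000, -0.01040000, -0.01920000)
F = m·Δv/dt = (3.7000, -1.3000, -2.4000)

F = (3.7000, -1.3000, -2.4000)
τ = (0.1800, -0.0400, 0.0400)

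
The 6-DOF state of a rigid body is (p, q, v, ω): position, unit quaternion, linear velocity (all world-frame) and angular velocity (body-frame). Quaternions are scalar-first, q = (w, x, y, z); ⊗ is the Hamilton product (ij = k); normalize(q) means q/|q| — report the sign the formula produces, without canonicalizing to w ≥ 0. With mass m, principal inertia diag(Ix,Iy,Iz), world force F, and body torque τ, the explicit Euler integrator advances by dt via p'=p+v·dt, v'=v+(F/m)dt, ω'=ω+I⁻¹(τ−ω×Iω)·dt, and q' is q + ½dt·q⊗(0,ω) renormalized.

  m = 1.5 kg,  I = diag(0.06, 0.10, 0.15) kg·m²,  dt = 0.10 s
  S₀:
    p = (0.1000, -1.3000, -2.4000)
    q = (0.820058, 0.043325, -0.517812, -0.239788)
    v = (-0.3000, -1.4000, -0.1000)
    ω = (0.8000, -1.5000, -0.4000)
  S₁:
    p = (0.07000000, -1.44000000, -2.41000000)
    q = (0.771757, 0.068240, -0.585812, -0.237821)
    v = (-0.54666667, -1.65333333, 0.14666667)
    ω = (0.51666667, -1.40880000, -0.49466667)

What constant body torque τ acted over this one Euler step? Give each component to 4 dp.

ω₁ − ω₀ = (-0.28333333, 0.09120000, -0.09466667)
I·α + gyro = (-0.1400, 0.1200, -0.1900)

τ = (-0.1400, 0.1200, -0.1900)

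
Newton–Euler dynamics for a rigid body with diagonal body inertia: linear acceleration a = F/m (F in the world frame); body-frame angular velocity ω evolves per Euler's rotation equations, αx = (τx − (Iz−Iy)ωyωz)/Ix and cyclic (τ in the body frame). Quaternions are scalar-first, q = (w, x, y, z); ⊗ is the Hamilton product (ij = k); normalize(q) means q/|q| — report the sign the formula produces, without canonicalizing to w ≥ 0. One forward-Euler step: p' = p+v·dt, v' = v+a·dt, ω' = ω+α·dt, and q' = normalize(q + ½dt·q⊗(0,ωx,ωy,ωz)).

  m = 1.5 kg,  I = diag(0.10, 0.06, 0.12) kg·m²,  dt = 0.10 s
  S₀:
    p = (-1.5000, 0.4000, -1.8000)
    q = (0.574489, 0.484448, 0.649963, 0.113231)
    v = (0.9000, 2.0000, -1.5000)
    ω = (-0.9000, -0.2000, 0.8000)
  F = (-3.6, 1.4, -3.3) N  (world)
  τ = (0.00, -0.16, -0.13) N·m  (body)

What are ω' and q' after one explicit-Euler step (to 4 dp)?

gyro term ω×Iω = (-0.0096, 0.0144, -0.0072)
α = I⁻¹(τ − ω×Iω) = (0.0960, -2.9067, -1.0233)
new body rate ω' = (-0.8904, -0.4907, 0.6977)
Hamilton product q⊗(0,ω) = (0.4754110, 0.0255765, -0.6043641, 0.9476683)
q + ½dt·q⊗(0,ω), renormalized = (0.5971, 0.4848, 0.6186, 0.1603)

ω' = (-0.8904, -0.4907, 0.6977)
q' = (0.5971, 0.4848, 0.6186, 0.1603)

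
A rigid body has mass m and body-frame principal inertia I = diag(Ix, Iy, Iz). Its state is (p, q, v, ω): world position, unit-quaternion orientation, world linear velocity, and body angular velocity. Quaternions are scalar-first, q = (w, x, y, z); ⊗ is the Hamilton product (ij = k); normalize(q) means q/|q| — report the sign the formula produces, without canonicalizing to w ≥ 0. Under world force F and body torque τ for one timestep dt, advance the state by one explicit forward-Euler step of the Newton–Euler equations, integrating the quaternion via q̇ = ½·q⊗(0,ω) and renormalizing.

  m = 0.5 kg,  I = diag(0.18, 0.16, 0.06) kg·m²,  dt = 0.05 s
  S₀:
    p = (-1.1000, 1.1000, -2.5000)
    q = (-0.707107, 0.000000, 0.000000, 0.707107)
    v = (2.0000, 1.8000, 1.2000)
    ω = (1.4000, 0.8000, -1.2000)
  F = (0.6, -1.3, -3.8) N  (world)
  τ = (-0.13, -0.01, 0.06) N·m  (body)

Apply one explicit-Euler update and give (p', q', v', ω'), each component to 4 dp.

p' = (-1.0000, 1.1900, -2.4400)
q' = (-0.6850, -0.0388, 0.0106, 0.7274)
v' = (2.0600, 1.6700, 0.8200)
ω' = (1.3372, 0.8599, -1.1313)

ω×(Iω) gyroscopic = (0.0960, -0.2016, -0.0224)
α = I⁻¹(τ − ω×Iω) = (-1.2556, 1.1975, 1.3733)
ω' = ω + α·dt = (1.3372, 0.8599, -1.1313)
2q̇ = q⊗(0,ω) = (0.8485284, -1.5556354, 0.4242642, 0.8485284)
updated quaternion q' = (-0.6850, -0.0388, 0.0106, 0.7274)
linear accel F/m = (1.2000, -2.6000, -7.6000)
new position p' = (-1.0000, 1.1900, -2.4400)
new velocity v' = (2.0600, 1.6700, 0.8200)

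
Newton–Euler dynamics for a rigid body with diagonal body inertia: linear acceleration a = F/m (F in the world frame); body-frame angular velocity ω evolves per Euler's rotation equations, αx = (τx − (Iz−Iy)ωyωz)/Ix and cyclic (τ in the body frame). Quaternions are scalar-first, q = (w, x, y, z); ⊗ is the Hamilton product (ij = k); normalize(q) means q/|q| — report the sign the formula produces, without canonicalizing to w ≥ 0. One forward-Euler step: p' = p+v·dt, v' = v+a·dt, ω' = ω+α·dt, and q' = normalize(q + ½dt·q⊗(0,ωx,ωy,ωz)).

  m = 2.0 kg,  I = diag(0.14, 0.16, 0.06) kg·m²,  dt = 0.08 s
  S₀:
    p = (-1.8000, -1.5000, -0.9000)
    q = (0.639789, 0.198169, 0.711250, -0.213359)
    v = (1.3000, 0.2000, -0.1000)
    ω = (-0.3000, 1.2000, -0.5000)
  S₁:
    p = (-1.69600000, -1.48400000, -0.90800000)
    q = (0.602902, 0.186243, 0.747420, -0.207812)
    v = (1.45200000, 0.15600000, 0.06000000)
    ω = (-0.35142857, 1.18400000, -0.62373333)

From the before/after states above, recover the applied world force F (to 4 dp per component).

v₁ − v₀ = (0.15200000, -0.04400000, 0.16000000)
applied force F = (3.8000, -1.1000, 4.0000)

F = (3.8000, -1.1000, 4.0000)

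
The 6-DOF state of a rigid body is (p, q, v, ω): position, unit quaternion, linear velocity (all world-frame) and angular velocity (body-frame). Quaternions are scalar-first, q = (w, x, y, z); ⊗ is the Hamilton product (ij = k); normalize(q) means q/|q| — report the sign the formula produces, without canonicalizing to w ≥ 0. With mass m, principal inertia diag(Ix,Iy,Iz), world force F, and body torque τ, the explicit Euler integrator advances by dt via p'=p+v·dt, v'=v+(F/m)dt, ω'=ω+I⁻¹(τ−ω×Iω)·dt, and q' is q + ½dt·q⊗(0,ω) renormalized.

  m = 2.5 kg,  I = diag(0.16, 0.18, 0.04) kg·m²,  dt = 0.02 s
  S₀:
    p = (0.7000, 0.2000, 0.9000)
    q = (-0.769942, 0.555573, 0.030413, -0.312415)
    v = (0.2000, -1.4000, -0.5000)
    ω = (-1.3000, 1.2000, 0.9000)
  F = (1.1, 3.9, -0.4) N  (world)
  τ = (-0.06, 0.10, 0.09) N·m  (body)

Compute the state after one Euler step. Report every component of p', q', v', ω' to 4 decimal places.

precession coupling ω×(Iω) = (-0.1512, -0.1404, -0.0312)
(τ − ω×Iω)/I = (0.5700, 1.3356, 3.0300)
new body rate ω' = (-1.2886, 1.2267, 0.9606)
Hamilton product q⊗(0,ω) = (0.9669228, 1.4031943, -1.0178066, 0.0132767)
q + ½dt·q⊗(0,ω), renormalized = (-0.7601, 0.5695, 0.0202, -0.3122)
p + v·dt = (0.7040, 0.1720, 0.8900)
v' = v + a·dt = (0.2088, -1.3688, -0.5032)

p' = (0.7040, 0.1720, 0.8900)
q' = (-0.7601, 0.5695, 0.0202, -0.3122)
v' = (0.2088, -1.3688, -0.5032)
ω' = (-1.2886, 1.2267, 0.9606)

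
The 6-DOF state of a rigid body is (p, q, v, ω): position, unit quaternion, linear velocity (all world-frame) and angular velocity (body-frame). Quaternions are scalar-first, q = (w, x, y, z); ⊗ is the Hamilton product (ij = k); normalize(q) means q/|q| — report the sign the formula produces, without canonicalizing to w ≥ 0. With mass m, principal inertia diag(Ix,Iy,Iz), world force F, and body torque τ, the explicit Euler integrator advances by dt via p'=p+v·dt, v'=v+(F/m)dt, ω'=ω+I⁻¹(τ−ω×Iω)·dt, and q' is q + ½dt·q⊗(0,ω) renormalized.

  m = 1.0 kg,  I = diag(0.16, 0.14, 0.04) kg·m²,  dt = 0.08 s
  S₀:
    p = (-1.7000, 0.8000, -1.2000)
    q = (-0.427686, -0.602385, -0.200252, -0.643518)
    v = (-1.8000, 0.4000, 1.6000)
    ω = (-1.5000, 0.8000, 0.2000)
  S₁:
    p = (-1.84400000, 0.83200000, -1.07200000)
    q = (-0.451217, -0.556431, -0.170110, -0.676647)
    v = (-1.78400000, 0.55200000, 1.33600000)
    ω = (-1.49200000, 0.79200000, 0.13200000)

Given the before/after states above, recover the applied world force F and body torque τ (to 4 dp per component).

ω₁ − ω₀ = (0.00800000, -0.00800000, -0.06800000)
I·α + gyro = (0.0000, -0.0500, -0.0100)
Δv = v₁−v₀ = (0.01600000, 0.15200000, -0.26400000)
m·(v₁−v₀)/dt = (0.2000, 1.9000, -3.3000)

F = (0.2000, 1.9000, -3.3000)
τ = (0.0000, -0.0500, -0.0100)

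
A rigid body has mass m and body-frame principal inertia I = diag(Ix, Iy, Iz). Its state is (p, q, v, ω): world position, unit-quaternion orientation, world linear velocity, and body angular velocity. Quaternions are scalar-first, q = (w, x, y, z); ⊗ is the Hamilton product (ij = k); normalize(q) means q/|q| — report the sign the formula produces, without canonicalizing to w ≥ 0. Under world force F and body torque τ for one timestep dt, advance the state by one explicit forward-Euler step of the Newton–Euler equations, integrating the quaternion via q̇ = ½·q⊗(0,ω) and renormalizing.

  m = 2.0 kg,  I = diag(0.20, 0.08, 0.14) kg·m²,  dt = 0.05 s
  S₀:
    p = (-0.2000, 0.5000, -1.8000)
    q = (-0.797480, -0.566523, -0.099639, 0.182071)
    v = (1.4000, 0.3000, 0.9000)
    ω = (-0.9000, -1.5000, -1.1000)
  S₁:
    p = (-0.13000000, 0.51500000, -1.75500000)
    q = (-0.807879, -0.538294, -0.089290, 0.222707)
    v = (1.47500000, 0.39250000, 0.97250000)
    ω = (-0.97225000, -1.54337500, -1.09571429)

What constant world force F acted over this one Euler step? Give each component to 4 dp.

velocity change Δv = (0.07500000, 0.09250000, 0.07250000)
F = m·Δv/dt = (3.0000, 3.7000, 2.9000)

F = (3.0000, 3.7000, 2.9000)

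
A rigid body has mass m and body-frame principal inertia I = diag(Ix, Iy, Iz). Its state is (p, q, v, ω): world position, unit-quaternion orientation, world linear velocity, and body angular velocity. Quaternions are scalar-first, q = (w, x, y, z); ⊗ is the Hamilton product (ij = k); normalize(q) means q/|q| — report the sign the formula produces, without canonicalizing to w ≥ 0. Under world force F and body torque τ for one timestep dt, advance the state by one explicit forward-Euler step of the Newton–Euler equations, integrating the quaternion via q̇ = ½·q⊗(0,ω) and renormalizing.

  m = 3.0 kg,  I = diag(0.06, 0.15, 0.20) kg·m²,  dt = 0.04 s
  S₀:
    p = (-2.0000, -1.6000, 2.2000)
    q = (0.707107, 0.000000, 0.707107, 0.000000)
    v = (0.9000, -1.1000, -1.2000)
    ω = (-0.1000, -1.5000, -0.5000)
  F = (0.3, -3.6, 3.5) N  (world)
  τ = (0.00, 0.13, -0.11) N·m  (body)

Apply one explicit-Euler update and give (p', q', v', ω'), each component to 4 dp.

p' = (-1.9640, -1.6440, 2.1520)
q' = (0.7280, -0.0085, 0.6855, -0.0057)
v' = (0.9040, -1.1480, -1.1533)
ω' = (-0.1250, -1.4635, -0.5247)

α = I⁻¹(τ − ω×Iω) = (-0.6250, 0.9133, -0.6175)
ω + α·dt = (-0.1250, -1.4635, -0.5247)
q⊗(0,ω) = (1.0606605, -0.4242642, -1.0606605, -0.2828428)
updated quaternion q' = (0.7280, -0.0085, 0.6855, -0.0057)
p' = p + v·dt = (-1.9640, -1.6440, 2.1520)
new velocity v' = (0.9040, -1.1480, -1.1533)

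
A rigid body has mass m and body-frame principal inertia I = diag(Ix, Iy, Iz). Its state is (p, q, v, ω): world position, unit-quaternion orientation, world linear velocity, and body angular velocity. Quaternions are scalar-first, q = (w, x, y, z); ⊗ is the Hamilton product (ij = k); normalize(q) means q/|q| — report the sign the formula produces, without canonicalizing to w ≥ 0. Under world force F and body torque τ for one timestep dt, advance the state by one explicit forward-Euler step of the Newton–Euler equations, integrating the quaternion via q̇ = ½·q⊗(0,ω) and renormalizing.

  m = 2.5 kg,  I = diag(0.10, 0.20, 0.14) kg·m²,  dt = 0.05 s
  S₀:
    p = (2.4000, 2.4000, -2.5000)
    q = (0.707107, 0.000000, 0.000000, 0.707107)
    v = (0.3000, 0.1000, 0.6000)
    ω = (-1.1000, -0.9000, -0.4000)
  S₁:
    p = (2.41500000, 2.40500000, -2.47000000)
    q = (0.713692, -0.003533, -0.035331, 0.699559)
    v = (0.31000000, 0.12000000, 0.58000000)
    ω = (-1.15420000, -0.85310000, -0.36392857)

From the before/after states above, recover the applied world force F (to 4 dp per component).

F = (0.5000, 1.0000, -1.0000)

velocity change Δv = (0.01000000, 0.02000000, -0.02000000)
applied force F = (0.5000, 1.0000, -1.0000)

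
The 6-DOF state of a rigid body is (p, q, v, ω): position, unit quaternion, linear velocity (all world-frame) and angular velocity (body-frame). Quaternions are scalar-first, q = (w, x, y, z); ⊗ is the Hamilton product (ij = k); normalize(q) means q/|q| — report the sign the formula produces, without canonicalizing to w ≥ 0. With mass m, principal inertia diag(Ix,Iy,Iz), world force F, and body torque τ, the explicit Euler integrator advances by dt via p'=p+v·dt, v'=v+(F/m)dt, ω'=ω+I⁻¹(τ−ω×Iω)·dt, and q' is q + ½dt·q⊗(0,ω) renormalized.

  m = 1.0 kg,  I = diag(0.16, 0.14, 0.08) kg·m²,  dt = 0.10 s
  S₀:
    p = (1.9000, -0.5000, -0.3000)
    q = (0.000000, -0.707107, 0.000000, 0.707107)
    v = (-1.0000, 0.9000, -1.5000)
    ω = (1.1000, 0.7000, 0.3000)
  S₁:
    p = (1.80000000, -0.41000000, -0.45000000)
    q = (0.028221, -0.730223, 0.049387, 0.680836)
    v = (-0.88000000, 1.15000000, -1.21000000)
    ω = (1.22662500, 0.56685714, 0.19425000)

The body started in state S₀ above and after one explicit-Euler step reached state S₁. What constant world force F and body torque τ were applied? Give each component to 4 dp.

Δv = v₁−v₀ = (0.12000000, 0.25000000, 0.29000000)
applied force F = (1.2000, 2.5000, 2.9000)
rate change Δω = (0.12662500, -0.13314286, -0.10575000)
precession coupling = (-0.0126, 0.0264, -0.0154)
I·α + gyro = (0.1900, -0.1600, -0.1000)

F = (1.2000, 2.5000, 2.9000)
τ = (0.1900, -0.1600, -0.1000)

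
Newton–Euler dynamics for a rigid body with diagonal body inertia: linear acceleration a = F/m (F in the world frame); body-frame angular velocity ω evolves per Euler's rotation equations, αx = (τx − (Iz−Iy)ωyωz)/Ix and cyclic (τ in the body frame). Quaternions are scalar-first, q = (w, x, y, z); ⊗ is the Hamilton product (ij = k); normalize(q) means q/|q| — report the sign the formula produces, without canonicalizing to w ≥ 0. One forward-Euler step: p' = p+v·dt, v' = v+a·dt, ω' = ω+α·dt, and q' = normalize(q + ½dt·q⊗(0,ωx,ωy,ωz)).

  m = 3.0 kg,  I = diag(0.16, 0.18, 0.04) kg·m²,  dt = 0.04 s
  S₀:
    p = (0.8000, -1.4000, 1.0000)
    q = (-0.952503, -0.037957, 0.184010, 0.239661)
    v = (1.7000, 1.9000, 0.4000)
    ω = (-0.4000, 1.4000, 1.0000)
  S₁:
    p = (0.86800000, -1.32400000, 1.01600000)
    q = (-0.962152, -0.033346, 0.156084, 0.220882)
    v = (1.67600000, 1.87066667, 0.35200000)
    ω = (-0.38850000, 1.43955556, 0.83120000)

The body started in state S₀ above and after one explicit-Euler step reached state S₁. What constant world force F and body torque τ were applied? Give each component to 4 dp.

v₁ − v₀ = (-0.02400000, -0.02933333, -0.04800000)
F = m·Δv/dt = (-1.8000, -2.2000, -3.6000)
ω₁ − ω₀ = (0.01150000, 0.03955556, -0.16880000)
gyro term ω₀×Iω₀ = (-0.1960, -0.0480, -0.0112)
I·α + gyro = (-0.1500, 0.1300, -0.1800)

F = (-1.8000, -2.2000, -3.6000)
τ = (-0.1500, 0.1300, -0.1800)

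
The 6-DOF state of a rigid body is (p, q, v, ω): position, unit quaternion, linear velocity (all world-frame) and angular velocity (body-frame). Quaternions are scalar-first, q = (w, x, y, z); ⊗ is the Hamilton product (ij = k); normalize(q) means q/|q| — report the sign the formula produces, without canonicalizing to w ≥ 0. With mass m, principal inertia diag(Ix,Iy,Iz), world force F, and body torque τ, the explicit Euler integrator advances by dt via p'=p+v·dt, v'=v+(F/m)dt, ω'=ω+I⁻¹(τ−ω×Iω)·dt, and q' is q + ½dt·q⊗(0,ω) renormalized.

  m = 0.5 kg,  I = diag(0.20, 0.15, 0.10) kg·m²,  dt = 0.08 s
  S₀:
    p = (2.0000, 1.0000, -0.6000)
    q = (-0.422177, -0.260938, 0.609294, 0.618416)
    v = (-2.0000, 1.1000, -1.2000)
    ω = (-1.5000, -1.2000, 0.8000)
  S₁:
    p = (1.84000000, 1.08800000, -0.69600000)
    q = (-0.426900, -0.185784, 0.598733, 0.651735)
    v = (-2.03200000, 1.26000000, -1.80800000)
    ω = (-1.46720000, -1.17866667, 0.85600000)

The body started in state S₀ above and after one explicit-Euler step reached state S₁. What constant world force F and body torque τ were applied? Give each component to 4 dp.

v₁ − v₀ = (-0.03200000, 0.16000000, -0.60800000)
m·(v₁−v₀)/dt = (-0.2000, 1.0000, -3.8000)
Δω = ω₁−ω₀ = (0.03280000, 0.02133333, 0.05600000)
ω₀×(Iω₀) = (0.0480, -0.1200, -0.0900)
applied torque τ = (0.1300, -0.0800, -0.0200)

F = (-0.2000, 1.0000, -3.8000)
τ = (0.1300, -0.0800, -0.0200)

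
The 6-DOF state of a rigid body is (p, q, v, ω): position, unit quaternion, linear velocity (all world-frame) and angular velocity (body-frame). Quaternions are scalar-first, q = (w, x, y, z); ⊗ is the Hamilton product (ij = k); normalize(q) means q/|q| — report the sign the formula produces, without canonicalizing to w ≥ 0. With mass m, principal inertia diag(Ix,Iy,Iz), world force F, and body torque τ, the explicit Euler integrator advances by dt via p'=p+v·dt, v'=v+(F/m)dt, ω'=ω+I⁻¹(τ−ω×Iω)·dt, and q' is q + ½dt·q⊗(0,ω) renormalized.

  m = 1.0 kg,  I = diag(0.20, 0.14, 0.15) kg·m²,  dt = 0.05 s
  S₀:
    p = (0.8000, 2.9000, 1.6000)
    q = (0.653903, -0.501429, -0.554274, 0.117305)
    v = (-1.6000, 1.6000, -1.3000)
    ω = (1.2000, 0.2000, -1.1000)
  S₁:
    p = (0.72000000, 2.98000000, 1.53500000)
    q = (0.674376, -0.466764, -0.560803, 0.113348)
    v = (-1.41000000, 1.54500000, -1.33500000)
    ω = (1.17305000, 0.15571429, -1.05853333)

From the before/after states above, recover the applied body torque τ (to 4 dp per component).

τ = (-0.1100, -0.1900, 0.1100)

Δω = ω₁−ω₀ = (-0.02695000, -0.04428571, 0.04146667)
gyro term ω₀×Iω₀ = (-0.0022, -0.0660, -0.0144)
τ = I·(Δω/dt) + ω₀×(Iω₀) = (-0.1100, -0.1900, 0.1100)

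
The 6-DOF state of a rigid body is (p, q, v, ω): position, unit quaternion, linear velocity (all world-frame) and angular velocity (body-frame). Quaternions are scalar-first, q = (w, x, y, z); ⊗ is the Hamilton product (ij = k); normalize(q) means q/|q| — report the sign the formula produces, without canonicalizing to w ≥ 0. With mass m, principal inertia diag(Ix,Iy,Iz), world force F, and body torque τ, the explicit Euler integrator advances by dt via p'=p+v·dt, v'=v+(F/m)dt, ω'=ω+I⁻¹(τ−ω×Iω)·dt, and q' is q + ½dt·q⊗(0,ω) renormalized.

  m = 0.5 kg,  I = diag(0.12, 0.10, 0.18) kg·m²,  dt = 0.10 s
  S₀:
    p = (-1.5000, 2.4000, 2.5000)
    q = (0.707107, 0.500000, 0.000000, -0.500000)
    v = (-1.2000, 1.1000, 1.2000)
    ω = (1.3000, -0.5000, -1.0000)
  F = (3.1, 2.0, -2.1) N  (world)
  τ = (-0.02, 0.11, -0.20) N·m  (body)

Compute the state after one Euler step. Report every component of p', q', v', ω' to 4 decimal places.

p' = (-1.6200, 2.5100, 2.6200)
q' = (0.6472, 0.5315, -0.0251, -0.5459)
v' = (-0.5800, 1.5000, 0.7800)
ω' = (1.2500, -0.4680, -1.1183)

new position p' = (-1.6200, 2.5100, 2.6200)
v' = v + a·dt = (-0.5800, 1.5000, 0.7800)
(τ − ω×Iω)/I = (-0.5000, 0.3200, -1.1833)
ω' = ω + α·dt = (1.2500, -0.4680, -1.1183)
Hamilton product q⊗(0,ω) = (-1.1500000, 0.6692391, -0.5035535, -0.9571070)
updated quaternion q' = (0.6472, 0.5315, -0.0251, -0.5459)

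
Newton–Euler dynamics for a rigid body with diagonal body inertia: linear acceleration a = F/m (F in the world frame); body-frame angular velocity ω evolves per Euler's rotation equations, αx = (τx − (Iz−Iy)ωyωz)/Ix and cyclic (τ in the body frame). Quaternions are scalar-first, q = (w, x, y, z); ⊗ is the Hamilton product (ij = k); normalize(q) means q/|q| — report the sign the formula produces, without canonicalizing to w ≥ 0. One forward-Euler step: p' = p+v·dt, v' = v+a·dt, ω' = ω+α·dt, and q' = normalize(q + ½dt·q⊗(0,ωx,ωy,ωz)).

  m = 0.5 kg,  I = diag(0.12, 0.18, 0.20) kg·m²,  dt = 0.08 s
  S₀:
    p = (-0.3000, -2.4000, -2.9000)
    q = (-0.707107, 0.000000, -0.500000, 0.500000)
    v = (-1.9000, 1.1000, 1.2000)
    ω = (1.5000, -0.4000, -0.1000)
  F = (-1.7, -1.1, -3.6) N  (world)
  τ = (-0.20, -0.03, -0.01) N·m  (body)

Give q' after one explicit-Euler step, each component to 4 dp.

Hamilton product q⊗(0,ω) = (-0.1500000, -0.8106605, 1.0328428, 0.8207107)
q' = normalize(q + ½dt·q⊗(0,ω)) = (-0.7117, -0.0324, -0.4578, 0.5318)

q' = (-0.7117, -0.0324, -0.4578, 0.5318)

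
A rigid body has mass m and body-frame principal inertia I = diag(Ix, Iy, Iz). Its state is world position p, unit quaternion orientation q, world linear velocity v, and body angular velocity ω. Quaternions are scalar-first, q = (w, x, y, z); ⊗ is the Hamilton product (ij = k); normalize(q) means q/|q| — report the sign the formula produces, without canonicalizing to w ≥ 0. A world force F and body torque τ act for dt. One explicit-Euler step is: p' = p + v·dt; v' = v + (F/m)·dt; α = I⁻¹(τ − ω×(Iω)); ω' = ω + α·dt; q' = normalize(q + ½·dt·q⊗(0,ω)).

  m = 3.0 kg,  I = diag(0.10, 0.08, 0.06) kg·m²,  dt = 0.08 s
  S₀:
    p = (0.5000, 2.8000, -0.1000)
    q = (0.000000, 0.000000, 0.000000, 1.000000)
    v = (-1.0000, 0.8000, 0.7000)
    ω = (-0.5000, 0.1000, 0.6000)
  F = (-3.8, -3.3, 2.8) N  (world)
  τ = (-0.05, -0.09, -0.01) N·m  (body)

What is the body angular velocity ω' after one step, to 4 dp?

ω×(Iω) gyroscopic = (-0.0012, -0.0120, 0.0010)
(τ − ω×Iω)/I = (-0.4880, -0.9750, -0.1833)
ω' = ω + α·dt = (-0.5390, 0.0220, 0.5853)

ω' = (-0.5390, 0.0220, 0.5853)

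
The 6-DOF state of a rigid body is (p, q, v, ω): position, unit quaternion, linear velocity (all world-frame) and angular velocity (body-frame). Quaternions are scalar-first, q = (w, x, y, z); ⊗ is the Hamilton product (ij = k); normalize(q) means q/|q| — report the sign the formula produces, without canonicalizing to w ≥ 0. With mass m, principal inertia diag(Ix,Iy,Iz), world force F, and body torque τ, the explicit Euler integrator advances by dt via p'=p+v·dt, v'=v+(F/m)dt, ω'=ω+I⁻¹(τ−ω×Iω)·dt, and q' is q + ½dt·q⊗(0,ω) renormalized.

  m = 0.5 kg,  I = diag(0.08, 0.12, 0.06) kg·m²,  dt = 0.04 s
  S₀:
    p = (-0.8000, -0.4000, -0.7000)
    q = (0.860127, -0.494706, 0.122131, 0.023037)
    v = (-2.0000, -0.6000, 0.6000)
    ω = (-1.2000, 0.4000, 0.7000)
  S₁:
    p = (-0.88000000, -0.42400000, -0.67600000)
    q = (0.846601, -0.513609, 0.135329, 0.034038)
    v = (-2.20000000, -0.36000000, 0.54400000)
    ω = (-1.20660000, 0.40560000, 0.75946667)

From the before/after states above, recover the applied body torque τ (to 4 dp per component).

τ = (-0.0300, 0.0000, 0.0700)

Δω = ω₁−ω₀ = (-0.00660000, 0.00560000, 0.05946667)
precession coupling = (-0.0168, -0.0168, -0.0192)
applied torque τ = (-0.0300, 0.0000, 0.0700)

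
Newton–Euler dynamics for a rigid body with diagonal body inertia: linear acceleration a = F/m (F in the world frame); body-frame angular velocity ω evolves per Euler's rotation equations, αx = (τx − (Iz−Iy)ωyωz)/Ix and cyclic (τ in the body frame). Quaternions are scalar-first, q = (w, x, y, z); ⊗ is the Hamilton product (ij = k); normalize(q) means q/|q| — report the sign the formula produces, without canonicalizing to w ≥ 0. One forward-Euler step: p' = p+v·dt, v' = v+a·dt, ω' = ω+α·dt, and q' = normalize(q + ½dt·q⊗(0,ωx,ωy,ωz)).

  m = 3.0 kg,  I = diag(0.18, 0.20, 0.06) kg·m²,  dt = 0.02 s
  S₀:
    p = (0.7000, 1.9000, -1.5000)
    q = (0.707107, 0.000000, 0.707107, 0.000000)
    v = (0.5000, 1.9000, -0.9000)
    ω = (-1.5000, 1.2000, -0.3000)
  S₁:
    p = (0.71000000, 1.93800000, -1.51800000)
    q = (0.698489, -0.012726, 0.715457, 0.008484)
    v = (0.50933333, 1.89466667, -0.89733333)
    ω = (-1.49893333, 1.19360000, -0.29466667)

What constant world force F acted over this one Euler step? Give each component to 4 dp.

F = (1.4000, -0.8000, 0.4000)

Δv = v₁−v₀ = (0.00933333, -0.00533333, 0.00266667)
m·(v₁−v₀)/dt = (1.4000, -0.8000, 0.4000)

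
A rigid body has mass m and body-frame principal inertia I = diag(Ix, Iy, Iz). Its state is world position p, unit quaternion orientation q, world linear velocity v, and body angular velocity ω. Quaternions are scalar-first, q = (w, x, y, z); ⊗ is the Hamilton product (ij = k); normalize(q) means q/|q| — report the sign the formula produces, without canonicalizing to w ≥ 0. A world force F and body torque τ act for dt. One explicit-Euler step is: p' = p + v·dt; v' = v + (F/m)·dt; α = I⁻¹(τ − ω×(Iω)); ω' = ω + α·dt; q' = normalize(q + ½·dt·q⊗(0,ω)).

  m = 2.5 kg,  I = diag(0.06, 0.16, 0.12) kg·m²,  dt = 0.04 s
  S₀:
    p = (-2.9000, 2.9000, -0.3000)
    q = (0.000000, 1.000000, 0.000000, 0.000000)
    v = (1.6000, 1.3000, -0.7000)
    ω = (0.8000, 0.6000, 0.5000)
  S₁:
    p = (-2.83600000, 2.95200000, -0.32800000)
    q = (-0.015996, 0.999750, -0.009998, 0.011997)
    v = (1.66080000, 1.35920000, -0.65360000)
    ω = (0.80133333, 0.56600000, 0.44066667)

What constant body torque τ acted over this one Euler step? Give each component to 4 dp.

τ = (-0.0100, -0.1600, -0.1300)

rate change Δω = (0.00133333, -0.03400000, -0.05933333)
ω₀×(Iω₀) = (-0.0120, -0.0240, 0.0480)
τ = I·(Δω/dt) + ω₀×(Iω₀) = (-0.0100, -0.1600, -0.1300)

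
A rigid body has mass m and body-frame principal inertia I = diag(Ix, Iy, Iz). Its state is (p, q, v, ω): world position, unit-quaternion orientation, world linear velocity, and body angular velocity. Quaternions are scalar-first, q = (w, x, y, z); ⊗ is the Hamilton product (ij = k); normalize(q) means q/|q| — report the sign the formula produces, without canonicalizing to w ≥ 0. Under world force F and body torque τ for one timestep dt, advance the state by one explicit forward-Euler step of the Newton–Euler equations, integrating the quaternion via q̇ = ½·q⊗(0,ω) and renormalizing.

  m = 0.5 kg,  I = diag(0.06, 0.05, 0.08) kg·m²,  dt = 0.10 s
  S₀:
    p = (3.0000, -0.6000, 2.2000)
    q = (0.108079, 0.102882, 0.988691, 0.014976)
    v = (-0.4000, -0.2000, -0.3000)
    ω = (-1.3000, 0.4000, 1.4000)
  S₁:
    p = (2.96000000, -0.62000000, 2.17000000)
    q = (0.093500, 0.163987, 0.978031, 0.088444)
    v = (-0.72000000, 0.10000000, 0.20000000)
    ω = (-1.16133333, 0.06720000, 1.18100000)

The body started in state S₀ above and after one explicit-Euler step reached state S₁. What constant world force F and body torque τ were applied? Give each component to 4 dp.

Δv = v₁−v₀ = (-0.32000000, 0.30000000, 0.50000000)
applied force F = (-1.6000, 1.5000, 2.5000)
rate change Δω = (0.13866667, -0.33280000, -0.21900000)
ω₀×(Iω₀) = (0.0168, 0.0364, 0.0052)
applied torque τ = (0.1000, -0.1300, -0.1700)

F = (-1.6000, 1.5000, 2.5000)
τ = (0.1000, -0.1300, -0.1700)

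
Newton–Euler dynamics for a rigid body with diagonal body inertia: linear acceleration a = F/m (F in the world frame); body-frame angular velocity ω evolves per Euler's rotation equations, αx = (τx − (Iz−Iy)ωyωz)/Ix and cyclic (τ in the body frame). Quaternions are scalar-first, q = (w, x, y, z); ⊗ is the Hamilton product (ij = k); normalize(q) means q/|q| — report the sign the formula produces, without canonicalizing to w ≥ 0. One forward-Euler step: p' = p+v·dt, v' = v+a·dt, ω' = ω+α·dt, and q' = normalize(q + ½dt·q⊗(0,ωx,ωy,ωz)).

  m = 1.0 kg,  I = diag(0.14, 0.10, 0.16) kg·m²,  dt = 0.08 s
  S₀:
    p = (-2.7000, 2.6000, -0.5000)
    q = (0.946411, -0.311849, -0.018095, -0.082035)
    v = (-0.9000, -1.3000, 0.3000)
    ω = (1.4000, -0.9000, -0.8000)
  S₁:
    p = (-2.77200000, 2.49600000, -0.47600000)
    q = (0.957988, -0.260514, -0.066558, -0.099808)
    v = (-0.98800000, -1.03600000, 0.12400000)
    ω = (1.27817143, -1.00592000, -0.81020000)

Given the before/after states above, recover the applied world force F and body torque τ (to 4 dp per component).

ω₁ − ω₀ = (-0.12182857, -0.10592000, -0.01020000)
applied torque τ = (-0.1700, -0.1100, 0.0300)
velocity change Δv = (-0.08800000, 0.26400000, -0.17600000)
applied force F = (-1.1000, 3.3000, -2.2000)

F = (-1.1000, 3.3000, -2.2000)
τ = (-0.1700, -0.1100, 0.0300)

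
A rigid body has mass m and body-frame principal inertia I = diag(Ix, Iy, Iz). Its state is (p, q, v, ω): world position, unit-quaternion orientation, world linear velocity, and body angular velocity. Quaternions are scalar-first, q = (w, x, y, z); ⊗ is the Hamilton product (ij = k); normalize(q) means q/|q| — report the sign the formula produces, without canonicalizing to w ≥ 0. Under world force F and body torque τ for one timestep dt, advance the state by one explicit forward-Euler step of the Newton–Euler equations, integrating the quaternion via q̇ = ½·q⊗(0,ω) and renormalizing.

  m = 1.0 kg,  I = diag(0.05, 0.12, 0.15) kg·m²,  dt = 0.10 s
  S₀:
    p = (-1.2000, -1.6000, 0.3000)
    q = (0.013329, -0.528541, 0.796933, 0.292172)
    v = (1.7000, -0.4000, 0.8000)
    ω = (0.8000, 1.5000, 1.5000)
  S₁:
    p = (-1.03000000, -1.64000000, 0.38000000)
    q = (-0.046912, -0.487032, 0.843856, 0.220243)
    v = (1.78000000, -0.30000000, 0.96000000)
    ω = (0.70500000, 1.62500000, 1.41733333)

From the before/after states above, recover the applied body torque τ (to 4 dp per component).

Δω = ω₁−ω₀ = (-0.09500000, 0.12500000, -0.08266667)
applied torque τ = (0.0200, 0.0300, -0.0400)

τ = (0.0200, 0.0300, -0.0400)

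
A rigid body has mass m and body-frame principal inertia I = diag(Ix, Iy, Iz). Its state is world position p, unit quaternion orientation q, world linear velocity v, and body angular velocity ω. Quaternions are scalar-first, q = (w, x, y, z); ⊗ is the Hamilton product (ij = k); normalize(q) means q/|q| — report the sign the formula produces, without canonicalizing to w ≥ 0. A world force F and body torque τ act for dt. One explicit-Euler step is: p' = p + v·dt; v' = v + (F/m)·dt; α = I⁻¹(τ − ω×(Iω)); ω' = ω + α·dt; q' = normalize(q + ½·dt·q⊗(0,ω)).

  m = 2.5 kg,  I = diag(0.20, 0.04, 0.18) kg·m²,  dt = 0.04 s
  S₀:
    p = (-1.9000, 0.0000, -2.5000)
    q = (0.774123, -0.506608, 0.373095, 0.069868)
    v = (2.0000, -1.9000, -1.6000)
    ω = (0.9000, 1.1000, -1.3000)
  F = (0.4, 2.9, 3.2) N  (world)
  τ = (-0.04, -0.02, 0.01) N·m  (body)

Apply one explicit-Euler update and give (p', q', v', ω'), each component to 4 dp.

a = (0.1600, 1.1600, 1.2800)
p + v·dt = (-1.8200, -0.0760, -2.5640)
v + (F/m)dt = (2.0064, -1.8536, -1.5488)
angular accel α = (0.8010, 0.0850, 0.9356)
new body rate ω' = (0.9320, 1.1034, -1.2626)
Hamilton product q⊗(0,ω) = (0.1363711, 0.1348324, 0.2558261, -1.8994142)
q' = normalize(q + ½dt·q⊗(0,ω)) = (0.7763, -0.5035, 0.3779, 0.0319)

p' = (-1.8200, -0.0760, -2.5640)
q' = (0.7763, -0.5035, 0.3779, 0.0319)
v' = (2.0064, -1.8536, -1.5488)
ω' = (0.9320, 1.1034, -1.2626)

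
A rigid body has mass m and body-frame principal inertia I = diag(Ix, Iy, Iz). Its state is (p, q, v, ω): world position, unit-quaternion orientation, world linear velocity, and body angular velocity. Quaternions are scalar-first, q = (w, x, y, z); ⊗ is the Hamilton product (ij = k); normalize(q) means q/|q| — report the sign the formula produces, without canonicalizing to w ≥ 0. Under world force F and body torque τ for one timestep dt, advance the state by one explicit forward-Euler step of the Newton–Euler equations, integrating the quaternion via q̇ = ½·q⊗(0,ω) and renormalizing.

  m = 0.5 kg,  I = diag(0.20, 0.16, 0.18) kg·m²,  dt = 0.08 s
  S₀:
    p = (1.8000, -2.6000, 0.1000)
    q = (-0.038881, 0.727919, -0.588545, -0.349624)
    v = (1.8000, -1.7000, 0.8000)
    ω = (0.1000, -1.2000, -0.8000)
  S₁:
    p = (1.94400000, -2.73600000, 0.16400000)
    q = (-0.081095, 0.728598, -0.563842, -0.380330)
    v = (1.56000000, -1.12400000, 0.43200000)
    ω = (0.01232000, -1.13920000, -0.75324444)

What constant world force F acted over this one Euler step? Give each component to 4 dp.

v₁ − v₀ = (-0.24000000, 0.57600000, -0.36800000)
applied force F = (-1.5000, 3.6000, -2.3000)

F = (-1.5000, 3.6000, -2.3000)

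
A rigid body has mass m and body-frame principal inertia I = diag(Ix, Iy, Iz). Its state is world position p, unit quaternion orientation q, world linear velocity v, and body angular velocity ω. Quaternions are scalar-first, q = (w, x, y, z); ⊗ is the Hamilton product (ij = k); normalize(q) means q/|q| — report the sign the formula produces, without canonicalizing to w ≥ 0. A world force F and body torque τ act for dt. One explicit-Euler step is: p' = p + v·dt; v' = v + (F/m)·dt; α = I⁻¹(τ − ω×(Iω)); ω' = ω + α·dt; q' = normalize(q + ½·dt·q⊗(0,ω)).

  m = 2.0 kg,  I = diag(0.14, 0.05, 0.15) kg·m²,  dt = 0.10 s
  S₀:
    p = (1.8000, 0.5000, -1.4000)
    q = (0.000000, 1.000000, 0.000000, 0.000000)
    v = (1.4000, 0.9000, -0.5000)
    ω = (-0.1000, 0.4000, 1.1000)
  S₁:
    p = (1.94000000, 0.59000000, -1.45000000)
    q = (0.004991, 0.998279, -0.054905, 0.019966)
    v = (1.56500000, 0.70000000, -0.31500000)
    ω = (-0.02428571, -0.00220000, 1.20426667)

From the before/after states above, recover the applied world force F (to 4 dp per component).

Δv = v₁−v₀ = (0.16500000, -0.20000000, 0.18500000)
m·(v₁−v₀)/dt = (3.3000, -4.0000, 3.7000)

F = (3.3000, -4.0000, 3.7000)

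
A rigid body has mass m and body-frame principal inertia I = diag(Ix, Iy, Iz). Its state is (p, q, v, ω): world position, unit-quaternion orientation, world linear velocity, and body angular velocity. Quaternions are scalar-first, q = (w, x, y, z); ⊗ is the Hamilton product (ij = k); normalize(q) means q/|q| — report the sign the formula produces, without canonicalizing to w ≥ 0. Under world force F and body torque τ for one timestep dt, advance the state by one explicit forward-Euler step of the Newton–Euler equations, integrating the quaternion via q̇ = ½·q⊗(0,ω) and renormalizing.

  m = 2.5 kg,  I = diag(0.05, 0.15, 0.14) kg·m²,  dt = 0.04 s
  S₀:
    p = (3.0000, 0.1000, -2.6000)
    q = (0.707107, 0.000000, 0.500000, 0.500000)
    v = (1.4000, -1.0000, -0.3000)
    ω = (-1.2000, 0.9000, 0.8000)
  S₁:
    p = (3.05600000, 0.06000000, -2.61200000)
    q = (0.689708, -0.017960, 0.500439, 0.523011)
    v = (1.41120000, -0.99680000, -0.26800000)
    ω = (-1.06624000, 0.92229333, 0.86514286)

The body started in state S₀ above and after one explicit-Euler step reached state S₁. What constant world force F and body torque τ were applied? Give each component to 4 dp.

F = (0.7000, 0.2000, 2.0000)
τ = (0.1600, 0.1700, 0.1200)

velocity change Δv = (0.01120000, 0.00320000, 0.03200000)
m·(v₁−v₀)/dt = (0.7000, 0.2000, 2.0000)
Δω = ω₁−ω₀ = (0.13376000, 0.02229333, 0.06514286)
gyro term ω₀×Iω₀ = (-0.0072, 0.0864, -0.1080)
τ = I·(Δω/dt) + ω₀×(Iω₀) = (0.1600, 0.1700, 0.1200)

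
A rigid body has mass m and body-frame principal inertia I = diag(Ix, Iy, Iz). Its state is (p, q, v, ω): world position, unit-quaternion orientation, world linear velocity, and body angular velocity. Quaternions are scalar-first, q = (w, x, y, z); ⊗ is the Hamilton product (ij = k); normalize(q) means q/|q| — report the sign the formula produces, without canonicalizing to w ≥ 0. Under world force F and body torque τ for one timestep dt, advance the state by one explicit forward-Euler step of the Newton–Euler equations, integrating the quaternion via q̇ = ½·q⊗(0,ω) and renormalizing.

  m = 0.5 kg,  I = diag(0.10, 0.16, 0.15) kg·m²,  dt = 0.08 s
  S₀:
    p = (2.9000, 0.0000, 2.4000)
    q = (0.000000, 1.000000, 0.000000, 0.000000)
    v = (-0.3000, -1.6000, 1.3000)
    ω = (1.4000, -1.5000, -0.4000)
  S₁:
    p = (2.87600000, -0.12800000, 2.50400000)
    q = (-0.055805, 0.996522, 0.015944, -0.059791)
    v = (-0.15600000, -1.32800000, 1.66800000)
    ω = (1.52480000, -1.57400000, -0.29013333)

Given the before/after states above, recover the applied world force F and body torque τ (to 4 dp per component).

F = (0.9000, 1.7000, 2.3000)
τ = (0.1500, -0.1200, 0.0800)

v₁ − v₀ = (0.14400000, 0.27200000, 0.36800000)
applied force F = (0.9000, 1.7000, 2.3000)
rate change Δω = (0.12480000, -0.07400000, 0.10986667)
τ = I·(Δω/dt) + ω₀×(Iω₀) = (0.1500, -0.1200, 0.0800)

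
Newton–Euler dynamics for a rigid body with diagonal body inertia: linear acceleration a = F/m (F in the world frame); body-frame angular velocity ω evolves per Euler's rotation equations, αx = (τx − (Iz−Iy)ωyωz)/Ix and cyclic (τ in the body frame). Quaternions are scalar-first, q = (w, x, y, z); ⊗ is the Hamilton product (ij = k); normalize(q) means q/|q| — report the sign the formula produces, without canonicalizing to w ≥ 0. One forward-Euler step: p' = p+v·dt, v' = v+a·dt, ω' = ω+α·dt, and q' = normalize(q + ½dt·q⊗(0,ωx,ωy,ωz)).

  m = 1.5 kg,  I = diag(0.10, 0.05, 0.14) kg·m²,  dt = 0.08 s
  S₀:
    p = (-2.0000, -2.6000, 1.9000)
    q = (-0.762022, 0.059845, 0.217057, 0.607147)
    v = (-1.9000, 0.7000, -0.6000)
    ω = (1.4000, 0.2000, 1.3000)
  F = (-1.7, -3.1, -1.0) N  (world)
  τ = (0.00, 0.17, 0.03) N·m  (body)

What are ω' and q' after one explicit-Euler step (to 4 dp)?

ω' = (1.3813, 0.5885, 1.3251)
q' = (-0.7963, 0.0235, 0.2411, 0.5542)

(τ − ω×Iω)/I = (-0.2340, 4.8560, 0.3143)
ω' = ω + α·dt = (1.3813, 0.5885, 1.3251)
2q̇ = q⊗(0,ω) = (-0.9164855, -0.9060861, 0.6198029, -1.2825394)
q' = normalize(q + ½dt·q⊗(0,ω)) = (-0.7963, 0.0235, 0.2411, 0.5542)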